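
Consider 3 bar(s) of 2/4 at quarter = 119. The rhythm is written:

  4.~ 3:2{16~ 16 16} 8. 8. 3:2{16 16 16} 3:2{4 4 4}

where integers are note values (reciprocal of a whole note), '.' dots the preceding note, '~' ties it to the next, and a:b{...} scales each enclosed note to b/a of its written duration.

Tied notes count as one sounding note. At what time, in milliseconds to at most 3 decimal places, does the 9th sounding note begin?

1. 0.0ms @ 0 + 924.37ms (11/6)
2. 924.37ms @ 11/6 + 84.034ms (1/6)
3. 1008.403ms @ 2 + 378.151ms (3/4)
4. 1386.555ms @ 11/4 + 378.151ms (3/4)
5. 1764.706ms @ 7/2 + 84.034ms (1/6)
6. 1848.739ms @ 11/3 + 84.034ms (1/6)
7. 1932.773ms @ 23/6 + 84.034ms (1/6)
8. 2016.807ms @ 4 + 336.134ms (2/3)
9. 2352.941ms @ 14/3 + 336.134ms (2/3)
10. 2689.076ms @ 16/3 + 336.134ms (2/3)

note 9 onset = 14/3b = 2352.941ms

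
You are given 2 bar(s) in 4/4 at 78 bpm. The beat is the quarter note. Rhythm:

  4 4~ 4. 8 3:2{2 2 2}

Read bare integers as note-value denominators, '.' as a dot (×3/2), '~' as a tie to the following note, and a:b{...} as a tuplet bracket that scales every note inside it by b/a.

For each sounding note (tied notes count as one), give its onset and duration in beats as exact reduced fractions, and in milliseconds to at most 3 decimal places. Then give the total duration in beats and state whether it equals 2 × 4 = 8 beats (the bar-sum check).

1) 0.0ms=0b +769.231ms=1b
2) 769.231ms=1b +1923.077ms=5/2b
3) 2692.308ms=7/2b +384.615ms=1/2b
4) 3076.923ms=4b +1025.641ms=4/3b
5) 4102.564ms=16/3b +1025.641ms=4/3b
6) 5128.205ms=20/3b +1025.641ms=4/3b
Σ=8b of 8 (78bpm 4/4) — PASS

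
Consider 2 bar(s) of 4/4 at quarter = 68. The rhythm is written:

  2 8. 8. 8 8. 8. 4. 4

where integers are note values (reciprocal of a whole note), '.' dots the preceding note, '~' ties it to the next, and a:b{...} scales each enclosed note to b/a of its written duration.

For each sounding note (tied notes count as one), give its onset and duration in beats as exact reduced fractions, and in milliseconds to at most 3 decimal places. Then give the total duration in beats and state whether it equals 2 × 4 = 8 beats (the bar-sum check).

1) 0.0ms=0b +1764.706ms=2b
2) 1764.706ms=2b +661.765ms=3/4b
3) 2426.471ms=11/4b +661.765ms=3/4b
4) 3088.235ms=7/2b +441.176ms=1/2b
5) 3529.412ms=4b +661.765ms=3/4b
6) 4191.176ms=19/4b +661.765ms=3/4b
7) 4852.941ms=11/2b +1323.529ms=3/2b
8) 6176.471ms=7b +882.353ms=1b
Σ=8b of 8 (68bpm 4/4) — PASS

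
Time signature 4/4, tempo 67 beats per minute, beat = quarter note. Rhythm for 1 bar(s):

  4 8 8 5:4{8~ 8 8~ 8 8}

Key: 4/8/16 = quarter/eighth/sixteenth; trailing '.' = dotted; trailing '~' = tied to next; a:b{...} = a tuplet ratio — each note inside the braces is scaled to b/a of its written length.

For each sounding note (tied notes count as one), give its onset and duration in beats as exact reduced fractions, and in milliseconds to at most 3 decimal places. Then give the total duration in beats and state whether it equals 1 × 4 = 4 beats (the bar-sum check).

1) 0.0ms=0b +895.522ms=1b
2) 895.522ms=1b +447.761ms=1/2b
3) 1343.284ms=3/2b +447.761ms=1/2b
4) 1791.045ms=2b +716.418ms=4/5b
5) 2507.463ms=14/5b +716.418ms=4/5b
6) 3223.881ms=18/5b +358.209ms=2/5b
Σ=4b of 4 (67bpm 4/4) — PASS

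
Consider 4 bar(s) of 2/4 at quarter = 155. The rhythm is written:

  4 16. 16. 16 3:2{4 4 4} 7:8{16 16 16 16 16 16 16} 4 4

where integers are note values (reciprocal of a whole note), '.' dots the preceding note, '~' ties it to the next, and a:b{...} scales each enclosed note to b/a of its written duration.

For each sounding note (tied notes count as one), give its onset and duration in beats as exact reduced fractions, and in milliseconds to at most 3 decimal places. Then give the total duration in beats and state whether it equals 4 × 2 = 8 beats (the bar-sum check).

1) 0.0ms=0b +387.097ms=1b
2) 387.097ms=1b +145.161ms=3/8b
3) 532.258ms=11/8b +145.161ms=3/8b
4) 677.419ms=7/4b +96.774ms=1/4b
5) 774.194ms=2b +258.065ms=2/3b
6) 1032.258ms=8/3b +258.065ms=2/3b
7) 1290.323ms=10/3b +258.065ms=2/3b
8) 1548.387ms=4b +110.599ms=2/7b
9) 1658.986ms=30/7b +110.599ms=2/7b
10) 1769.585ms=32/7b +110.599ms=2/7b
11) 1880.184ms=34/7b +110.599ms=2/7b
12) 1990.783ms=36/7b +110.599ms=2/7b
13) 2101.382ms=38/7b +110.599ms=2/7b
14) 2211.982ms=40/7b +110.599ms=2/7b
15) 2322.581ms=6b +387.097ms=1b
16) 2709.677ms=7b +387.097ms=1b
Σ=8b of 8 (155bpm 2/4) — PASS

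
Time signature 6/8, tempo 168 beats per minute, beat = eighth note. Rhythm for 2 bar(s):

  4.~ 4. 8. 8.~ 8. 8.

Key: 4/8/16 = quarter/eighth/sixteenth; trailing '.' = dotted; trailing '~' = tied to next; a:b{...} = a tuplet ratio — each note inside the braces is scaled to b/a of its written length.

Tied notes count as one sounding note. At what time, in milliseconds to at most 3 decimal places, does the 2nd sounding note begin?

note 2 onset = 6b = 2142.857ms

1. 0.0ms @ 0 + 2142.857ms (6)
2. 2142.857ms @ 6 + 535.714ms (3/2)
3. 2678.571ms @ 15/2 + 1071.429ms (3)
4. 3750.0ms @ 21/2 + 535.714ms (3/2)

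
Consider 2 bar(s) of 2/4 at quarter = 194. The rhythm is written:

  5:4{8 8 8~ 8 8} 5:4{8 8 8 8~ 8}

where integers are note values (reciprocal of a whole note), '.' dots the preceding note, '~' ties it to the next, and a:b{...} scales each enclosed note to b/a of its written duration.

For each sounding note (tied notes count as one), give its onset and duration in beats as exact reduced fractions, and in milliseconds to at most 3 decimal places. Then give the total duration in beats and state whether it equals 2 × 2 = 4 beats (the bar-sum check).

1) 0.0ms=0b +123.711ms=2/5b
2) 123.711ms=2/5b +123.711ms=2/5b
3) 247.423ms=4/5b +247.423ms=4/5b
4) 494.845ms=8/5b +123.711ms=2/5b
5) 618.557ms=2b +123.711ms=2/5b
6) 742.268ms=12/5b +123.711ms=2/5b
7) 865.979ms=14/5b +123.711ms=2/5b
8) 989.691ms=16/5b +247.423ms=4/5b
Σ=4b of 4 (194bpm 2/4) — PASS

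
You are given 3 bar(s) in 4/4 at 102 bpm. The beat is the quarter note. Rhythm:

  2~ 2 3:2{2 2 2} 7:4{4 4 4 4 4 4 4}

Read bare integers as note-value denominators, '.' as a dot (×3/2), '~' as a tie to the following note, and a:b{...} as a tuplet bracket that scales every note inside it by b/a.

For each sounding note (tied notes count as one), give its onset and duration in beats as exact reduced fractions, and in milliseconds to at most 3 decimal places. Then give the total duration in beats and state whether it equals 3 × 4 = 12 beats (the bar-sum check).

1) 0.0ms=0b +2352.941ms=4b
2) 2352.941ms=4b +784.314ms=4/3b
3) 3137.255ms=16/3b +784.314ms=4/3b
4) 3921.569ms=20/3b +784.314ms=4/3b
5) 4705.882ms=8b +336.134ms=4/7b
6) 5042.017ms=60/7b +336.134ms=4/7b
7) 5378.151ms=64/7b +336.134ms=4/7b
8) 5714.286ms=68/7b +336.134ms=4/7b
9) 6050.42ms=72/7b +336.134ms=4/7b
10) 6386.555ms=76/7b +336.134ms=4/7b
11) 6722.689ms=80/7b +336.134ms=4/7b
Σ=12b of 12 (102bpm 4/4) — PASS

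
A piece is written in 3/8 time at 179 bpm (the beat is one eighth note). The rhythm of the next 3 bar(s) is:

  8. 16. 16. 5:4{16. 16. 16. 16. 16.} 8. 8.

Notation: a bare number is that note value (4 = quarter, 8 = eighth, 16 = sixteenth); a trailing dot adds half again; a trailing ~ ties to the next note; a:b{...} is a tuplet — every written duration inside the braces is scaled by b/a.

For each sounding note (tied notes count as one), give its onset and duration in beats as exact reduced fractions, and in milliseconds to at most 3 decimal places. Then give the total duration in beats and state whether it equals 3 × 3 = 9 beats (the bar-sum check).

1) 0.0ms=0b +502.793ms=3/2b
2) 502.793ms=3/2b +251.397ms=3/4b
3) 754.19ms=9/4b +251.397ms=3/4b
4) 1005.587ms=3b +201.117ms=3/5b
5) 1206.704ms=18/5b +201.117ms=3/5b
6) 1407.821ms=21/5b +201.117ms=3/5b
7) 1608.939ms=24/5b +201.117ms=3/5b
8) 1810.056ms=27/5b +201.117ms=3/5b
9) 2011.173ms=6b +502.793ms=3/2b
10) 2513.966ms=15/2b +502.793ms=3/2b
Σ=9b of 9 (179bpm 3/8) — PASS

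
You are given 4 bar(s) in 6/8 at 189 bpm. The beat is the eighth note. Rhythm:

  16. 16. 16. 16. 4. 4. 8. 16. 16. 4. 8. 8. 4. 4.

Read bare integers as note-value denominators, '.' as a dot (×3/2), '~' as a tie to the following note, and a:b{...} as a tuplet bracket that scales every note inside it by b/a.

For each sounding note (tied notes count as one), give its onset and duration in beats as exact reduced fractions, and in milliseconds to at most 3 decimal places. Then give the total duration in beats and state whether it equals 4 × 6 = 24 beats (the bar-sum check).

1) 0.0ms=0b +238.095ms=3/4b
2) 238.095ms=3/4b +238.095ms=3/4b
3) 476.19ms=3/2b +238.095ms=3/4b
4) 714.286ms=9/4b +238.095ms=3/4b
5) 952.381ms=3b +952.381ms=3b
6) 1904.762ms=6b +952.381ms=3b
7) 2857.143ms=9b +476.19ms=3/2b
8) 3333.333ms=21/2b +238.095ms=3/4b
9) 3571.429ms=45/4b +238.095ms=3/4b
10) 3809.524ms=12b +952.381ms=3b
11) 4761.905ms=15b +476.19ms=3/2b
12) 5238.095ms=33/2b +476.19ms=3/2b
13) 5714.286ms=18b +952.381ms=3b
14) 6666.667ms=21b +952.381ms=3b
Σ=24b of 24 (189bpm 6/8) — PASS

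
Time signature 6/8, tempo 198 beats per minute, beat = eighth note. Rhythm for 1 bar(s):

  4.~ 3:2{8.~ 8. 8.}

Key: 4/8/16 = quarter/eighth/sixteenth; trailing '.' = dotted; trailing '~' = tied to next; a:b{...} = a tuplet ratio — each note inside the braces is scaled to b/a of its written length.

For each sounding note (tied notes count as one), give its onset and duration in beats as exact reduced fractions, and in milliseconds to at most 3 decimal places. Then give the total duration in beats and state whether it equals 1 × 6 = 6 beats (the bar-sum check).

1) 0.0ms=0b +1515.152ms=5b
2) 1515.152ms=5b +303.03ms=1b
Σ=6b of 6 (198bpm 6/8) — PASS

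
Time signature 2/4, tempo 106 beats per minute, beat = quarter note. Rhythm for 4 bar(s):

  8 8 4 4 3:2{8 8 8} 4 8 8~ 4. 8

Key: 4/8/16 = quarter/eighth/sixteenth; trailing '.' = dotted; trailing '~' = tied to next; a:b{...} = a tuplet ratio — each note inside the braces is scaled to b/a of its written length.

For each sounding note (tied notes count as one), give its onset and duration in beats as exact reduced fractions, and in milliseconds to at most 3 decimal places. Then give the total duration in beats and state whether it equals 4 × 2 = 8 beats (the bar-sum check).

1) 0.0ms=0b +283.019ms=1/2b
2) 283.019ms=1/2b +283.019ms=1/2b
3) 566.038ms=1b +566.038ms=1b
4) 1132.075ms=2b +566.038ms=1b
5) 1698.113ms=3b +188.679ms=1/3b
6) 1886.792ms=10/3b +188.679ms=1/3b
7) 2075.472ms=11/3b +188.679ms=1/3b
8) 2264.151ms=4b +566.038ms=1b
9) 2830.189ms=5b +283.019ms=1/2b
10) 3113.208ms=11/2b +1132.075ms=2b
11) 4245.283ms=15/2b +283.019ms=1/2b
Σ=8b of 8 (106bpm 2/4) — PASS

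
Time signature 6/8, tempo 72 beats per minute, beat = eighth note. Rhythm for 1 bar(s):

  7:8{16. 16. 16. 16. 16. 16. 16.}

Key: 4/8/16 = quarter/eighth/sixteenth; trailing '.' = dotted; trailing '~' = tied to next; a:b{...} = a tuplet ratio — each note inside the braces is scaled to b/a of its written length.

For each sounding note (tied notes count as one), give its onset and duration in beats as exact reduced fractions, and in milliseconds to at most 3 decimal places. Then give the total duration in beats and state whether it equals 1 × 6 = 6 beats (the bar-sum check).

1) 0.0ms=0b +714.286ms=6/7b
2) 714.286ms=6/7b +714.286ms=6/7b
3) 1428.571ms=12/7b +714.286ms=6/7b
4) 2142.857ms=18/7b +714.286ms=6/7b
5) 2857.143ms=24/7b +714.286ms=6/7b
6) 3571.429ms=30/7b +714.286ms=6/7b
7) 4285.714ms=36/7b +714.286ms=6/7b
Σ=6b of 6 (72bpm 6/8) — PASS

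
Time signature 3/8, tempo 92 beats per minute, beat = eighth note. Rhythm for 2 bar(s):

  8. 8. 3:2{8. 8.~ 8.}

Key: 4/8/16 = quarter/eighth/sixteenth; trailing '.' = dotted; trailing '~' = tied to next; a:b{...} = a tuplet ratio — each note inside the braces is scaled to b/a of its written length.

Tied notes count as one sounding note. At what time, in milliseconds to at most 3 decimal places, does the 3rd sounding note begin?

note 3 onset = 3b = 1956.522ms

1. 0.0ms @ 0 + 978.261ms (3/2)
2. 978.261ms @ 3/2 + 978.261ms (3/2)
3. 1956.522ms @ 3 + 652.174ms (1)
4. 2608.696ms @ 4 + 1304.348ms (2)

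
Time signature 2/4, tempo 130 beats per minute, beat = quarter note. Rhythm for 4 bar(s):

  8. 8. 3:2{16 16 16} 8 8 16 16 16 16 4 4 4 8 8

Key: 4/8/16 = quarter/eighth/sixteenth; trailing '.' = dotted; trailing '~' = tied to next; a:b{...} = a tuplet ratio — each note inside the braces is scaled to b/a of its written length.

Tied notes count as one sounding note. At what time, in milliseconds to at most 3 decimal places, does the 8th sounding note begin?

1. 0.0ms @ 0 + 346.154ms (3/4)
2. 346.154ms @ 3/4 + 346.154ms (3/4)
3. 692.308ms @ 3/2 + 76.923ms (1/6)
4. 769.231ms @ 5/3 + 76.923ms (1/6)
5. 846.154ms @ 11/6 + 76.923ms (1/6)
6. 923.077ms @ 2 + 230.769ms (1/2)
7. 1153.846ms @ 5/2 + 230.769ms (1/2)
8. 1384.615ms @ 3 + 115.385ms (1/4)
9. 1500.0ms @ 13/4 + 115.385ms (1/4)
10. 1615.385ms @ 7/2 + 115.385ms (1/4)
11. 1730.769ms @ 15/4 + 115.385ms (1/4)
12. 1846.154ms @ 4 + 461.538ms (1)
13. 2307.692ms @ 5 + 461.538ms (1)
14. 2769.231ms @ 6 + 461.538ms (1)
15. 3230.769ms @ 7 + 230.769ms (1/2)
16. 3461.538ms @ 15/2 + 230.769ms (1/2)

note 8 onset = 3b = 1384.615ms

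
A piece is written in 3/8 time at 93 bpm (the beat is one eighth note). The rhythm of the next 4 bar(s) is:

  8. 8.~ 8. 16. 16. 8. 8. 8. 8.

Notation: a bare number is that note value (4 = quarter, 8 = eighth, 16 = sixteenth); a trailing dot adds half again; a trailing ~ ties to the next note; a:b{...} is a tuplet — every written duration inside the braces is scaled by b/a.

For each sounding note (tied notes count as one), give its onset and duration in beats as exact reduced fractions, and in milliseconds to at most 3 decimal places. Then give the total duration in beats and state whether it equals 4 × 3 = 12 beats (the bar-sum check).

1) 0.0ms=0b +967.742ms=3/2b
2) 967.742ms=3/2b +1935.484ms=3b
3) 2903.226ms=9/2b +483.871ms=3/4b
4) 3387.097ms=21/4b +483.871ms=3/4b
5) 3870.968ms=6b +967.742ms=3/2b
6) 4838.71ms=15/2b +967.742ms=3/2b
7) 5806.452ms=9b +967.742ms=3/2b
8) 6774.194ms=21/2b +967.742ms=3/2b
Σ=12b of 12 (93bpm 3/8) — PASS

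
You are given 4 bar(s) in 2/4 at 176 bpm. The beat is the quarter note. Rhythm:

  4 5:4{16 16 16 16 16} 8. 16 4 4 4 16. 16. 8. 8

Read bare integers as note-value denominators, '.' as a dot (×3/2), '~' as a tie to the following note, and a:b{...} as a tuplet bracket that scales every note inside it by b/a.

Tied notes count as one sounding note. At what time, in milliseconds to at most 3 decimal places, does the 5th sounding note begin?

1. 0.0ms @ 0 + 340.909ms (1)
2. 340.909ms @ 1 + 68.182ms (1/5)
3. 409.091ms @ 6/5 + 68.182ms (1/5)
4. 477.273ms @ 7/5 + 68.182ms (1/5)
5. 545.455ms @ 8/5 + 68.182ms (1/5)
6. 613.636ms @ 9/5 + 68.182ms (1/5)
7. 681.818ms @ 2 + 255.682ms (3/4)
8. 937.5ms @ 11/4 + 85.227ms (1/4)
9. 1022.727ms @ 3 + 340.909ms (1)
10. 1363.636ms @ 4 + 340.909ms (1)
11. 1704.545ms @ 5 + 340.909ms (1)
12. 2045.455ms @ 6 + 127.841ms (3/8)
13. 2173.295ms @ 51/8 + 127.841ms (3/8)
14. 2301.136ms @ 27/4 + 255.682ms (3/4)
15. 2556.818ms @ 15/2 + 170.455ms (1/2)

note 5 onset = 8/5b = 545.455ms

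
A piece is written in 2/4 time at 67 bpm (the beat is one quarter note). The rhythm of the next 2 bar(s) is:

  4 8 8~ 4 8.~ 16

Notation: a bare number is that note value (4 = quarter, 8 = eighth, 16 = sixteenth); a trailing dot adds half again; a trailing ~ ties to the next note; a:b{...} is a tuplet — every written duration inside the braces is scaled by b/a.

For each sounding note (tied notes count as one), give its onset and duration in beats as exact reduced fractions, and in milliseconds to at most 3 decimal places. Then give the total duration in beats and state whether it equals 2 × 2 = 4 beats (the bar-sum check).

1) 0.0ms=0b +895.522ms=1b
2) 895.522ms=1b +447.761ms=1/2b
3) 1343.284ms=3/2b +1343.284ms=3/2b
4) 2686.567ms=3b +895.522ms=1b
Σ=4b of 4 (67bpm 2/4) — PASS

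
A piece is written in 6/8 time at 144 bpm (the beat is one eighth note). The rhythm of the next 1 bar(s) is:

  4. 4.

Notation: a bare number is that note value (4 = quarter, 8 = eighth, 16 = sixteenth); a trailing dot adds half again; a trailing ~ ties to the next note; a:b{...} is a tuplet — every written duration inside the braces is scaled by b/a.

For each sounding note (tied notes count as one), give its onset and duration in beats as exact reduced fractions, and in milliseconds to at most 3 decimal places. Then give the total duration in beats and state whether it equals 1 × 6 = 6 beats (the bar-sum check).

1) 0.0ms=0b +1250.0ms=3b
2) 1250.0ms=3b +1250.0ms=3b
Σ=6b of 6 (144bpm 6/8) — PASS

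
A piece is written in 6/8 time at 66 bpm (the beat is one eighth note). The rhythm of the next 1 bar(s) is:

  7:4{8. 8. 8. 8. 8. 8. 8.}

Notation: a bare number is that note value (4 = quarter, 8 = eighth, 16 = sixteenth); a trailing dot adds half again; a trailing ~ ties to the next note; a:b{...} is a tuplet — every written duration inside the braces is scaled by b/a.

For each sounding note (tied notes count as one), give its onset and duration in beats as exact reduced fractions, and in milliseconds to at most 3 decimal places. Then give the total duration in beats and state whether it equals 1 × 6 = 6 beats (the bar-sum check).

1) 0.0ms=0b +779.221ms=6/7b
2) 779.221ms=6/7b +779.221ms=6/7b
3) 1558.442ms=12/7b +779.221ms=6/7b
4) 2337.662ms=18/7b +779.221ms=6/7b
5) 3116.883ms=24/7b +779.221ms=6/7b
6) 3896.104ms=30/7b +779.221ms=6/7b
7) 4675.325ms=36/7b +779.221ms=6/7b
Σ=6b of 6 (66bpm 6/8) — PASS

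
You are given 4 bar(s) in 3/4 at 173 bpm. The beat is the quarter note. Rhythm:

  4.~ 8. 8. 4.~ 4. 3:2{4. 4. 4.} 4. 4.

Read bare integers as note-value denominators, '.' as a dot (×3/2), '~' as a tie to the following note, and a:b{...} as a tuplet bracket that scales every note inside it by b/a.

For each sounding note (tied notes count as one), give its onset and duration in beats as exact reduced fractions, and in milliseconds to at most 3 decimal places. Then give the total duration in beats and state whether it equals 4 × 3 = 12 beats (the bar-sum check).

1) 0.0ms=0b +780.347ms=9/4b
2) 780.347ms=9/4b +260.116ms=3/4b
3) 1040.462ms=3b +1040.462ms=3b
4) 2080.925ms=6b +346.821ms=1b
5) 2427.746ms=7b +346.821ms=1b
6) 2774.566ms=8b +346.821ms=1b
7) 3121.387ms=9b +520.231ms=3/2b
8) 3641.618ms=21/2b +520.231ms=3/2b
Σ=12b of 12 (173bpm 3/4) — PASS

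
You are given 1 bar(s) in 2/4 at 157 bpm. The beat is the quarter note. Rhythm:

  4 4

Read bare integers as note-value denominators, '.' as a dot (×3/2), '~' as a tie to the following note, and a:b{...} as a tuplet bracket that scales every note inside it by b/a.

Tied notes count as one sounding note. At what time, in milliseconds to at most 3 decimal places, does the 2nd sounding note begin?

1. 0.0ms @ 0 + 382.166ms (1)
2. 382.166ms @ 1 + 382.166ms (1)

note 2 onset = 1b = 382.166ms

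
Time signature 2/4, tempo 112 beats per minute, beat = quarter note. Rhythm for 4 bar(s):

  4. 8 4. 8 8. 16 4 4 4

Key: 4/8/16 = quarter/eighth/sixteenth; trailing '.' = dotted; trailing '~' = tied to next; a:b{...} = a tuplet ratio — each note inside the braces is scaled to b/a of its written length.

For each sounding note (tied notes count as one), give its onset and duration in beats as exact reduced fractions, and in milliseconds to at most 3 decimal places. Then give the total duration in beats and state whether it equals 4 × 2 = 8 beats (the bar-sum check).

1) 0.0ms=0b +803.571ms=3/2b
2) 803.571ms=3/2b +267.857ms=1/2b
3) 1071.429ms=2b +803.571ms=3/2b
4) 1875.0ms=7/2b +267.857ms=1/2b
5) 2142.857ms=4b +401.786ms=3/4b
6) 2544.643ms=19/4b +133.929ms=1/4b
7) 2678.571ms=5b +535.714ms=1b
8) 3214.286ms=6b +535.714ms=1b
9) 3750.0ms=7b +535.714ms=1b
Σ=8b of 8 (112bpm 2/4) — PASS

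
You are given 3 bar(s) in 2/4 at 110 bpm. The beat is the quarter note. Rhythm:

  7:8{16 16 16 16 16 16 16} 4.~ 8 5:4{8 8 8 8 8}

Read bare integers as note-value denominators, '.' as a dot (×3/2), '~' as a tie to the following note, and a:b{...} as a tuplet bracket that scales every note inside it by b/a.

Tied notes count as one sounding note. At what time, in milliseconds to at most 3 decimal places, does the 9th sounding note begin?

note 9 onset = 4b = 2181.818ms

1. 0.0ms @ 0 + 155.844ms (2/7)
2. 155.844ms @ 2/7 + 155.844ms (2/7)
3. 311.688ms @ 4/7 + 155.844ms (2/7)
4. 467.532ms @ 6/7 + 155.844ms (2/7)
5. 623.377ms @ 8/7 + 155.844ms (2/7)
6. 779.221ms @ 10/7 + 155.844ms (2/7)
7. 935.065ms @ 12/7 + 155.844ms (2/7)
8. 1090.909ms @ 2 + 1090.909ms (2)
9. 2181.818ms @ 4 + 218.182ms (2/5)
10. 2400.0ms @ 22/5 + 218.182ms (2/5)
11. 2618.182ms @ 24/5 + 218.182ms (2/5)
12. 2836.364ms @ 26/5 + 218.182ms (2/5)
13. 3054.545ms @ 28/5 + 218.182ms (2/5)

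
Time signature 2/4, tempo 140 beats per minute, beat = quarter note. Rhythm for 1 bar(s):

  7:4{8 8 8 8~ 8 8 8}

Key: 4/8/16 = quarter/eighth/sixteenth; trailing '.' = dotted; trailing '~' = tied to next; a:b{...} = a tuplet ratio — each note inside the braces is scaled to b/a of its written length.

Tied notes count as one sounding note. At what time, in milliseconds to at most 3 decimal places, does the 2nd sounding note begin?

note 2 onset = 2/7b = 122.449ms

1. 0.0ms @ 0 + 122.449ms (2/7)
2. 122.449ms @ 2/7 + 122.449ms (2/7)
3. 244.898ms @ 4/7 + 122.449ms (2/7)
4. 367.347ms @ 6/7 + 244.898ms (4/7)
5. 612.245ms @ 10/7 + 122.449ms (2/7)
6. 734.694ms @ 12/7 + 122.449ms (2/7)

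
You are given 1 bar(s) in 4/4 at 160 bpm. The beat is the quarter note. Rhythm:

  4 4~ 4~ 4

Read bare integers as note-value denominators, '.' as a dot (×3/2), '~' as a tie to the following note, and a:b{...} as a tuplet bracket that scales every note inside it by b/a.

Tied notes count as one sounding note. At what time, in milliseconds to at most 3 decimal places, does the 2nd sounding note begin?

note 2 onset = 1b = 375.0ms

1. 0.0ms @ 0 + 375.0ms (1)
2. 375.0ms @ 1 + 1125.0ms (3)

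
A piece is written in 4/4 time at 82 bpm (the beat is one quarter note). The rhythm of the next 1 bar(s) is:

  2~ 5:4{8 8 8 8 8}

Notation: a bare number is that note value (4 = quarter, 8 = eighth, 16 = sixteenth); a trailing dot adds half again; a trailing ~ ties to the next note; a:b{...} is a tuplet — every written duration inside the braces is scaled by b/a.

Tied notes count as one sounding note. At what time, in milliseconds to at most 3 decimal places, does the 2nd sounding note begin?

note 2 onset = 12/5b = 1756.098ms

1. 0.0ms @ 0 + 1756.098ms (12/5)
2. 1756.098ms @ 12/5 + 292.683ms (2/5)
3. 2048.78ms @ 14/5 + 292.683ms (2/5)
4. 2341.463ms @ 16/5 + 292.683ms (2/5)
5. 2634.146ms @ 18/5 + 292.683ms (2/5)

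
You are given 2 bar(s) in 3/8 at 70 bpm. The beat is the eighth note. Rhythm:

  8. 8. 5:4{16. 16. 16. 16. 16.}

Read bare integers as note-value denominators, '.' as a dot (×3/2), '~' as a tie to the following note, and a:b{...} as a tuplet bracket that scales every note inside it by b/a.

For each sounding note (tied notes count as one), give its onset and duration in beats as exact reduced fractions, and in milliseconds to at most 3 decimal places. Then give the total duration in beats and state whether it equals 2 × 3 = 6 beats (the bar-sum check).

1) 0.0ms=0b +1285.714ms=3/2b
2) 1285.714ms=3/2b +1285.714ms=3/2b
3) 2571.429ms=3b +514.286ms=3/5b
4) 3085.714ms=18/5b +514.286ms=3/5b
5) 3600.0ms=21/5b +514.286ms=3/5b
6) 4114.286ms=24/5b +514.286ms=3/5b
7) 4628.571ms=27/5b +514.286ms=3/5b
Σ=6b of 6 (70bpm 3/8) — PASS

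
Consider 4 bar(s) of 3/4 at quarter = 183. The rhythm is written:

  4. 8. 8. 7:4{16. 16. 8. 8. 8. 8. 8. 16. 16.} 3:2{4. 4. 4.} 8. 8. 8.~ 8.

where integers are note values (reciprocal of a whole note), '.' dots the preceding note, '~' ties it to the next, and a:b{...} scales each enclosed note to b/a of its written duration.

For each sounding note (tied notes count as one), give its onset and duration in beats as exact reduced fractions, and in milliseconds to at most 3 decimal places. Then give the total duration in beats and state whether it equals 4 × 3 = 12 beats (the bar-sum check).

1) 0.0ms=0b +491.803ms=3/2b
2) 491.803ms=3/2b +245.902ms=3/4b
3) 737.705ms=9/4b +245.902ms=3/4b
4) 983.607ms=3b +70.258ms=3/14b
5) 1053.864ms=45/14b +70.258ms=3/14b
6) 1124.122ms=24/7b +140.515ms=3/7b
7) 1264.637ms=27/7b +140.515ms=3/7b
8) 1405.152ms=30/7b +140.515ms=3/7b
9) 1545.667ms=33/7b +140.515ms=3/7b
10) 1686.183ms=36/7b +140.515ms=3/7b
11) 1826.698ms=39/7b +70.258ms=3/14b
12) 1896.956ms=81/14b +70.258ms=3/14b
13) 1967.213ms=6b +327.869ms=1b
14) 2295.082ms=7b +327.869ms=1b
15) 2622.951ms=8b +327.869ms=1b
16) 2950.82ms=9b +245.902ms=3/4b
17) 3196.721ms=39/4b +245.902ms=3/4b
18) 3442.623ms=21/2b +491.803ms=3/2b
Σ=12b of 12 (183bpm 3/4) — PASS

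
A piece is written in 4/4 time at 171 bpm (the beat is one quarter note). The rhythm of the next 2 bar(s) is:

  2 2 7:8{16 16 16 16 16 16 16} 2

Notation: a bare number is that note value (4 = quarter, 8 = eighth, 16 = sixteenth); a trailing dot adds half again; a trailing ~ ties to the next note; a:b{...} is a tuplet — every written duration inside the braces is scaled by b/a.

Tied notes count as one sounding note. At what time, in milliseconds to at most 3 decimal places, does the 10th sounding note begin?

1. 0.0ms @ 0 + 701.754ms (2)
2. 701.754ms @ 2 + 701.754ms (2)
3. 1403.509ms @ 4 + 100.251ms (2/7)
4. 1503.759ms @ 30/7 + 100.251ms (2/7)
5. 1604.01ms @ 32/7 + 100.251ms (2/7)
6. 1704.261ms @ 34/7 + 100.251ms (2/7)
7. 1804.511ms @ 36/7 + 100.251ms (2/7)
8. 1904.762ms @ 38/7 + 100.251ms (2/7)
9. 2005.013ms @ 40/7 + 100.251ms (2/7)
10. 2105.263ms @ 6 + 701.754ms (2)

note 10 onset = 6b = 2105.263ms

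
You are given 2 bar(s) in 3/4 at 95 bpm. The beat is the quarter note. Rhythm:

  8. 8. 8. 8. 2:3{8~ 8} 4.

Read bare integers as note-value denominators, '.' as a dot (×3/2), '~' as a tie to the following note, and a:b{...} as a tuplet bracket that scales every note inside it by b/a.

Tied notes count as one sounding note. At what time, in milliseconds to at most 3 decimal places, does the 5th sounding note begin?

note 5 onset = 3b = 1894.737ms

1. 0.0ms @ 0 + 473.684ms (3/4)
2. 473.684ms @ 3/4 + 473.684ms (3/4)
3. 947.368ms @ 3/2 + 473.684ms (3/4)
4. 1421.053ms @ 9/4 + 473.684ms (3/4)
5. 1894.737ms @ 3 + 947.368ms (3/2)
6. 2842.105ms @ 9/2 + 947.368ms (3/2)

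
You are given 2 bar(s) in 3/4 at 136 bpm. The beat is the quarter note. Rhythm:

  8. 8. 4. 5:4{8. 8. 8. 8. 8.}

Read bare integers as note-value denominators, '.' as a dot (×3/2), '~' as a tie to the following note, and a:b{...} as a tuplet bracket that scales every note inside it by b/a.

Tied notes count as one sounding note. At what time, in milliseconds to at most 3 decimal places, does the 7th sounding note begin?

1. 0.0ms @ 0 + 330.882ms (3/4)
2. 330.882ms @ 3/4 + 330.882ms (3/4)
3. 661.765ms @ 3/2 + 661.765ms (3/2)
4. 1323.529ms @ 3 + 264.706ms (3/5)
5. 1588.235ms @ 18/5 + 264.706ms (3/5)
6. 1852.941ms @ 21/5 + 264.706ms (3/5)
7. 2117.647ms @ 24/5 + 264.706ms (3/5)
8. 2382.353ms @ 27/5 + 264.706ms (3/5)

note 7 onset = 24/5b = 2117.647ms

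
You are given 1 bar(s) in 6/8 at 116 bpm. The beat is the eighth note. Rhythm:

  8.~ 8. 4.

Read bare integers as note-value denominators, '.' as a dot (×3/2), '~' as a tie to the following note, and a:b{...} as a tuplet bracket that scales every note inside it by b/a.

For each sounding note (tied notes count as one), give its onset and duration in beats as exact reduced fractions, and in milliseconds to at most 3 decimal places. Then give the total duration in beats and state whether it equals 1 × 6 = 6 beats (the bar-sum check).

1) 0.0ms=0b +1551.724ms=3b
2) 1551.724ms=3b +1551.724ms=3b
Σ=6b of 6 (116bpm 6/8) — PASS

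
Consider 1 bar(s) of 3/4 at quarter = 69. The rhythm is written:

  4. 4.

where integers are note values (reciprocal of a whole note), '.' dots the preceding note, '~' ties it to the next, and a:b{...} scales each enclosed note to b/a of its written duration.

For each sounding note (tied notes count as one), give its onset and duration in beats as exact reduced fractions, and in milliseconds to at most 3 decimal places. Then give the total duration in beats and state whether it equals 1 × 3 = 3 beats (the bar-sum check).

1) 0.0ms=0b +1304.348ms=3/2b
2) 1304.348ms=3/2b +1304.348ms=3/2b
Σ=3b of 3 (69bpm 3/4) — PASS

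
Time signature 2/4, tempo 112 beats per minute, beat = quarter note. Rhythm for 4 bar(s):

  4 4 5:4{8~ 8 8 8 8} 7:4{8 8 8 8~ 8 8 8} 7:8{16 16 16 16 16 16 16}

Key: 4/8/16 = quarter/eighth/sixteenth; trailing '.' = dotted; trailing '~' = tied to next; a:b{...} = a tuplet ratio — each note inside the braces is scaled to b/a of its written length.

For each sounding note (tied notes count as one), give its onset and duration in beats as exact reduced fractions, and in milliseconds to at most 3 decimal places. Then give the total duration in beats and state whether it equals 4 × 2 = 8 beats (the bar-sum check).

1) 0.0ms=0b +535.714ms=1b
2) 535.714ms=1b +535.714ms=1b
3) 1071.429ms=2b +428.571ms=4/5b
4) 1500.0ms=14/5b +214.286ms=2/5b
5) 1714.286ms=16/5b +214.286ms=2/5b
6) 1928.571ms=18/5b +214.286ms=2/5b
7) 2142.857ms=4b +153.061ms=2/7b
8) 2295.918ms=30/7b +153.061ms=2/7b
9) 2448.98ms=32/7b +153.061ms=2/7b
10) 2602.041ms=34/7b +306.122ms=4/7b
11) 2908.163ms=38/7b +153.061ms=2/7b
12) 3061.224ms=40/7b +153.061ms=2/7b
13) 3214.286ms=6b +153.061ms=2/7b
14) 3367.347ms=44/7b +153.061ms=2/7b
15) 3520.408ms=46/7b +153.061ms=2/7b
16) 3673.469ms=48/7b +153.061ms=2/7b
17) 3826.531ms=50/7b +153.061ms=2/7b
18) 3979.592ms=52/7b +153.061ms=2/7b
19) 4132.653ms=54/7b +153.061ms=2/7b
Σ=8b of 8 (112bpm 2/4) — PASS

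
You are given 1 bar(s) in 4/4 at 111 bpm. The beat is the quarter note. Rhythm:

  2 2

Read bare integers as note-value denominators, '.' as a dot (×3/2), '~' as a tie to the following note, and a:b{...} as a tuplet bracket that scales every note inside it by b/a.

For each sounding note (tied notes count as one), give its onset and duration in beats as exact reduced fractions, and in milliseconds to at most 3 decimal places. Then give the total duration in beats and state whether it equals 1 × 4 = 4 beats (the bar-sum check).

1) 0.0ms=0b +1081.081ms=2b
2) 1081.081ms=2b +1081.081ms=2b
Σ=4b of 4 (111bpm 4/4) — PASS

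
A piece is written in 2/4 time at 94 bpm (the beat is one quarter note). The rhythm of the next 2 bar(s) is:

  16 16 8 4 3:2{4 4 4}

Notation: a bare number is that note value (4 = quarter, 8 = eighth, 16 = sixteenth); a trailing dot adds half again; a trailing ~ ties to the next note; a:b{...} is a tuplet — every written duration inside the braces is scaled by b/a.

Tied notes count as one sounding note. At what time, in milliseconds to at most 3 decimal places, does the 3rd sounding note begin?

note 3 onset = 1/2b = 319.149ms

1. 0.0ms @ 0 + 159.574ms (1/4)
2. 159.574ms @ 1/4 + 159.574ms (1/4)
3. 319.149ms @ 1/2 + 319.149ms (1/2)
4. 638.298ms @ 1 + 638.298ms (1)
5. 1276.596ms @ 2 + 425.532ms (2/3)
6. 1702.128ms @ 8/3 + 425.532ms (2/3)
7. 2127.66ms @ 10/3 + 425.532ms (2/3)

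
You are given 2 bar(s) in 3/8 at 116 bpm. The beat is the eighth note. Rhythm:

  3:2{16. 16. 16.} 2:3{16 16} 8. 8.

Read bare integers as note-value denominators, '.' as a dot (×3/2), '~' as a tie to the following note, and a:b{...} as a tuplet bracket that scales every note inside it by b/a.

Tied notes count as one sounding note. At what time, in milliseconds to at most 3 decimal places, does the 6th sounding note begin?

note 6 onset = 3b = 1551.724ms

1. 0.0ms @ 0 + 258.621ms (1/2)
2. 258.621ms @ 1/2 + 258.621ms (1/2)
3. 517.241ms @ 1 + 258.621ms (1/2)
4. 775.862ms @ 3/2 + 387.931ms (3/4)
5. 1163.793ms @ 9/4 + 387.931ms (3/4)
6. 1551.724ms @ 3 + 775.862ms (3/2)
7. 2327.586ms @ 9/2 + 775.862ms (3/2)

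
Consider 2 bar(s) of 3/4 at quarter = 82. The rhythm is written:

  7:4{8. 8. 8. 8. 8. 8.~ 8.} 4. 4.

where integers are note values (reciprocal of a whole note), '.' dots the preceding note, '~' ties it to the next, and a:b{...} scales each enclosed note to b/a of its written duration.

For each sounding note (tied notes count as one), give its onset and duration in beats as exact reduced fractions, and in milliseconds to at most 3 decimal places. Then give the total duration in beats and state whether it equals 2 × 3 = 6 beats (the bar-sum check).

1) 0.0ms=0b +313.589ms=3/7b
2) 313.589ms=3/7b +313.589ms=3/7b
3) 627.178ms=6/7b +313.589ms=3/7b
4) 940.767ms=9/7b +313.589ms=3/7b
5) 1254.355ms=12/7b +313.589ms=3/7b
6) 1567.944ms=15/7b +627.178ms=6/7b
7) 2195.122ms=3b +1097.561ms=3/2b
8) 3292.683ms=9/2b +1097.561ms=3/2b
Σ=6b of 6 (82bpm 3/4) — PASS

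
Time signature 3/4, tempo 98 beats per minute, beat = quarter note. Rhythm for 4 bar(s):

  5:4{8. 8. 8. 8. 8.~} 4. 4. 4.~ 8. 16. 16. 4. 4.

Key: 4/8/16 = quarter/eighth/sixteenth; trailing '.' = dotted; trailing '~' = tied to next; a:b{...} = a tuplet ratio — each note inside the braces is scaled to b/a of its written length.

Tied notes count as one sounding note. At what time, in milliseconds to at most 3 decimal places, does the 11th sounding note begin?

note 11 onset = 21/2b = 6428.571ms

1. 0.0ms @ 0 + 367.347ms (3/5)
2. 367.347ms @ 3/5 + 367.347ms (3/5)
3. 734.694ms @ 6/5 + 367.347ms (3/5)
4. 1102.041ms @ 9/5 + 367.347ms (3/5)
5. 1469.388ms @ 12/5 + 1285.714ms (21/10)
6. 2755.102ms @ 9/2 + 918.367ms (3/2)
7. 3673.469ms @ 6 + 1377.551ms (9/4)
8. 5051.02ms @ 33/4 + 229.592ms (3/8)
9. 5280.612ms @ 69/8 + 229.592ms (3/8)
10. 5510.204ms @ 9 + 918.367ms (3/2)
11. 6428.571ms @ 21/2 + 918.367ms (3/2)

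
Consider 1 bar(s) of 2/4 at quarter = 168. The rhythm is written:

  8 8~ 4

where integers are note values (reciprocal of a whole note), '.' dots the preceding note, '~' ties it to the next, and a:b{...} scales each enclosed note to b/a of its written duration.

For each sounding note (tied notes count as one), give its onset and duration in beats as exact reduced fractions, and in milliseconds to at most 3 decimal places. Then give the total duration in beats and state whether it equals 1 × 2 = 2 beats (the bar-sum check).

1) 0.0ms=0b +178.571ms=1/2b
2) 178.571ms=1/2b +535.714ms=3/2b
Σ=2b of 2 (168bpm 2/4) — PASS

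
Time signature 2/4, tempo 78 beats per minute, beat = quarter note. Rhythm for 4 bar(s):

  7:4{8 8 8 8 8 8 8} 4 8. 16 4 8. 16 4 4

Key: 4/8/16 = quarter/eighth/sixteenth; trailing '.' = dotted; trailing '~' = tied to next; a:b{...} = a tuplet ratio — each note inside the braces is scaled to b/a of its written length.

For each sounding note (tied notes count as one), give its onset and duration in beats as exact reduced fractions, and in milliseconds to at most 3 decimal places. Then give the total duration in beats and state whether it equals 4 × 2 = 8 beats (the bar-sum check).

1) 0.0ms=0b +219.78ms=2/7b
2) 219.78ms=2/7b +219.78ms=2/7b
3) 439.56ms=4/7b +219.78ms=2/7b
4) 659.341ms=6/7b +219.78ms=2/7b
5) 879.121ms=8/7b +219.78ms=2/7b
6) 1098.901ms=10/7b +219.78ms=2/7b
7) 1318.681ms=12/7b +219.78ms=2/7b
8) 1538.462ms=2b +769.231ms=1b
9) 2307.692ms=3b +576.923ms=3/4b
10) 2884.615ms=15/4b +192.308ms=1/4b
11) 3076.923ms=4b +769.231ms=1b
12) 3846.154ms=5b +576.923ms=3/4b
13) 4423.077ms=23/4b +192.308ms=1/4b
14) 4615.385ms=6b +769.231ms=1b
15) 5384.615ms=7b +769.231ms=1b
Σ=8b of 8 (78bpm 2/4) — PASS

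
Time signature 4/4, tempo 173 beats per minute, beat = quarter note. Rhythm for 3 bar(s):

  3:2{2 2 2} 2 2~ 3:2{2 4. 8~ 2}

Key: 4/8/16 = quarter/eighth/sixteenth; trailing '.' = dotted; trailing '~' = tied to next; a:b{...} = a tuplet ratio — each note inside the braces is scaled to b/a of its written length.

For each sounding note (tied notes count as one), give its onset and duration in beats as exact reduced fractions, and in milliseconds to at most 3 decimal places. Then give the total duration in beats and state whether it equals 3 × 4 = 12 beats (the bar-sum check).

1) 0.0ms=0b +462.428ms=4/3b
2) 462.428ms=4/3b +462.428ms=4/3b
3) 924.855ms=8/3b +462.428ms=4/3b
4) 1387.283ms=4b +693.642ms=2b
5) 2080.925ms=6b +1156.069ms=10/3b
6) 3236.994ms=28/3b +346.821ms=1b
7) 3583.815ms=31/3b +578.035ms=5/3b
Σ=12b of 12 (173bpm 4/4) — PASS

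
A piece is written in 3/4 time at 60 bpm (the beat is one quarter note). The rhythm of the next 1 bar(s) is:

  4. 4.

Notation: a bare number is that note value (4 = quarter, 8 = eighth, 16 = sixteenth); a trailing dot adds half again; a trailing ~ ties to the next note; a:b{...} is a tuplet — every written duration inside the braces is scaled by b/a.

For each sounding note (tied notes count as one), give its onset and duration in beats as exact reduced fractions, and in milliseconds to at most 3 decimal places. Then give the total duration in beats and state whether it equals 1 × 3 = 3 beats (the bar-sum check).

1) 0.0ms=0b +1500.0ms=3/2b
2) 1500.0ms=3/2b +1500.0ms=3/2b
Σ=3b of 3 (60bpm 3/4) — PASS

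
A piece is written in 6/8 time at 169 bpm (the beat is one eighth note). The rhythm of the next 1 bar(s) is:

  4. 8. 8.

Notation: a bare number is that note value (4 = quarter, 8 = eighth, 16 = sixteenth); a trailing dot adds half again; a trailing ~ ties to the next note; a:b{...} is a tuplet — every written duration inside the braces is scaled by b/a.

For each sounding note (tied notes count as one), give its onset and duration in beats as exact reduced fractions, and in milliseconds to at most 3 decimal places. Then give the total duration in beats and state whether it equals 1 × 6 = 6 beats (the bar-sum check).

1) 0.0ms=0b +1065.089ms=3b
2) 1065.089ms=3b +532.544ms=3/2b
3) 1597.633ms=9/2b +532.544ms=3/2b
Σ=6b of 6 (169bpm 6/8) — PASS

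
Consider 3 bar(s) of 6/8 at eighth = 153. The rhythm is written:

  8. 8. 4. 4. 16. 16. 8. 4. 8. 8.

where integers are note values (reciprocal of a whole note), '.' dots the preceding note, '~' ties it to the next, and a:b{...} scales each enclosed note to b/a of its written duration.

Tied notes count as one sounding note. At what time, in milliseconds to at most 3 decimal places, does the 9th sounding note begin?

note 9 onset = 15b = 5882.353ms

1. 0.0ms @ 0 + 588.235ms (3/2)
2. 588.235ms @ 3/2 + 588.235ms (3/2)
3. 1176.471ms @ 3 + 1176.471ms (3)
4. 2352.941ms @ 6 + 1176.471ms (3)
5. 3529.412ms @ 9 + 294.118ms (3/4)
6. 3823.529ms @ 39/4 + 294.118ms (3/4)
7. 4117.647ms @ 21/2 + 588.235ms (3/2)
8. 4705.882ms @ 12 + 1176.471ms (3)
9. 5882.353ms @ 15 + 588.235ms (3/2)
10. 6470.588ms @ 33/2 + 588.235ms (3/2)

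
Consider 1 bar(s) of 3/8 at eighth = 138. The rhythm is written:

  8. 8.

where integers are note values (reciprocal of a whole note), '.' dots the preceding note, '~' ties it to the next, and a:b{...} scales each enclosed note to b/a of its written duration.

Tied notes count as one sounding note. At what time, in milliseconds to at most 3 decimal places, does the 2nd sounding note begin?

1. 0.0ms @ 0 + 652.174ms (3/2)
2. 652.174ms @ 3/2 + 652.174ms (3/2)

note 2 onset = 3/2b = 652.174ms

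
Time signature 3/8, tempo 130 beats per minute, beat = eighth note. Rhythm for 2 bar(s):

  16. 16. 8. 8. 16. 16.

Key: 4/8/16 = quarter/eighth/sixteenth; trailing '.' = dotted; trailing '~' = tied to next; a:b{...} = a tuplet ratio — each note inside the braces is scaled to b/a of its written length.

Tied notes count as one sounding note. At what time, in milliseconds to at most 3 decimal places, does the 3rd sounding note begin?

note 3 onset = 3/2b = 692.308ms

1. 0.0ms @ 0 + 346.154ms (3/4)
2. 346.154ms @ 3/4 + 346.154ms (3/4)
3. 692.308ms @ 3/2 + 692.308ms (3/2)
4. 1384.615ms @ 3 + 692.308ms (3/2)
5. 2076.923ms @ 9/2 + 346.154ms (3/4)
6. 2423.077ms @ 21/4 + 346.154ms (3/4)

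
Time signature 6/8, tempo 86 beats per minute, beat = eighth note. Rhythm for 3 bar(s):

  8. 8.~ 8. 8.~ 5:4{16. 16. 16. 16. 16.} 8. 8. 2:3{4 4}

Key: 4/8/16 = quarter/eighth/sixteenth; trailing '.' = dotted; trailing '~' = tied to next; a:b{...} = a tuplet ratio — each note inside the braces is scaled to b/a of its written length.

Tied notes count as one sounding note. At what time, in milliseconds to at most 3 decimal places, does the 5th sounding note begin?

1. 0.0ms @ 0 + 1046.512ms (3/2)
2. 1046.512ms @ 3/2 + 2093.023ms (3)
3. 3139.535ms @ 9/2 + 1465.116ms (21/10)
4. 4604.651ms @ 33/5 + 418.605ms (3/5)
5. 5023.256ms @ 36/5 + 418.605ms (3/5)
6. 5441.86ms @ 39/5 + 418.605ms (3/5)
7. 5860.465ms @ 42/5 + 418.605ms (3/5)
8. 6279.07ms @ 9 + 1046.512ms (3/2)
9. 7325.581ms @ 21/2 + 1046.512ms (3/2)
10. 8372.093ms @ 12 + 2093.023ms (3)
11. 10465.116ms @ 15 + 2093.023ms (3)

note 5 onset = 36/5b = 5023.256ms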